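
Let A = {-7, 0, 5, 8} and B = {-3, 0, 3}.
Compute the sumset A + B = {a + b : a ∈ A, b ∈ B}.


A + B = {a + b : a ∈ A, b ∈ B}.
Enumerate all |A|·|B| = 4·3 = 12 pairs (a, b) and collect distinct sums.
a = -7: -7+-3=-10, -7+0=-7, -7+3=-4
a = 0: 0+-3=-3, 0+0=0, 0+3=3
a = 5: 5+-3=2, 5+0=5, 5+3=8
a = 8: 8+-3=5, 8+0=8, 8+3=11
Collecting distinct sums: A + B = {-10, -7, -4, -3, 0, 2, 3, 5, 8, 11}
|A + B| = 10

A + B = {-10, -7, -4, -3, 0, 2, 3, 5, 8, 11}


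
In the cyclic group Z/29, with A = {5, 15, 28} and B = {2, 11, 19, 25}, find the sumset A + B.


Work in Z/29Z: reduce every sum a + b modulo 29.
Enumerate all 12 pairs:
a = 5: 5+2=7, 5+11=16, 5+19=24, 5+25=1
a = 15: 15+2=17, 15+11=26, 15+19=5, 15+25=11
a = 28: 28+2=1, 28+11=10, 28+19=18, 28+25=24
Distinct residues collected: {1, 5, 7, 10, 11, 16, 17, 18, 24, 26}
|A + B| = 10 (out of 29 total residues).

A + B = {1, 5, 7, 10, 11, 16, 17, 18, 24, 26}


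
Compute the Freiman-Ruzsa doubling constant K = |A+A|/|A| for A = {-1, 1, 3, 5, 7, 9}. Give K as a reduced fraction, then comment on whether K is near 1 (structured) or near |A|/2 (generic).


|A| = 6.
Compute A + A by enumerating all 36 pairs.
A + A = {-2, 0, 2, 4, 6, 8, 10, 12, 14, 16, 18}, so |A + A| = 11.
K = |A + A| / |A| = 11/6 (already in lowest terms) ≈ 1.8333.
Reference: AP of size 6 gives K = 11/6 ≈ 1.8333; a fully generic set of size 6 gives K ≈ 3.5000.

|A| = 6, |A + A| = 11, K = 11/6.


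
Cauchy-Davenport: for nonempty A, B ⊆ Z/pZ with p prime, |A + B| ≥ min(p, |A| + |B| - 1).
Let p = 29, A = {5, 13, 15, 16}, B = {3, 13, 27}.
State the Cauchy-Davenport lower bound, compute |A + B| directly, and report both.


Cauchy-Davenport: |A + B| ≥ min(p, |A| + |B| - 1) for A, B nonempty in Z/pZ.
|A| = 4, |B| = 3, p = 29.
CD lower bound = min(29, 4 + 3 - 1) = min(29, 6) = 6.
Compute A + B mod 29 directly:
a = 5: 5+3=8, 5+13=18, 5+27=3
a = 13: 13+3=16, 13+13=26, 13+27=11
a = 15: 15+3=18, 15+13=28, 15+27=13
a = 16: 16+3=19, 16+13=0, 16+27=14
A + B = {0, 3, 8, 11, 13, 14, 16, 18, 19, 26, 28}, so |A + B| = 11.
Verify: 11 ≥ 6? Yes ✓.

CD lower bound = 6, actual |A + B| = 11.


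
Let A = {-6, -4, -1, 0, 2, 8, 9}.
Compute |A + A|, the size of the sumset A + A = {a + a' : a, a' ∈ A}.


A + A = {a + a' : a, a' ∈ A}; |A| = 7.
General bounds: 2|A| - 1 ≤ |A + A| ≤ |A|(|A|+1)/2, i.e. 13 ≤ |A + A| ≤ 28.
Lower bound 2|A|-1 is attained iff A is an arithmetic progression.
Enumerate sums a + a' for a ≤ a' (symmetric, so this suffices):
a = -6: -6+-6=-12, -6+-4=-10, -6+-1=-7, -6+0=-6, -6+2=-4, -6+8=2, -6+9=3
a = -4: -4+-4=-8, -4+-1=-5, -4+0=-4, -4+2=-2, -4+8=4, -4+9=5
a = -1: -1+-1=-2, -1+0=-1, -1+2=1, -1+8=7, -1+9=8
a = 0: 0+0=0, 0+2=2, 0+8=8, 0+9=9
a = 2: 2+2=4, 2+8=10, 2+9=11
a = 8: 8+8=16, 8+9=17
a = 9: 9+9=18
Distinct sums: {-12, -10, -8, -7, -6, -5, -4, -2, -1, 0, 1, 2, 3, 4, 5, 7, 8, 9, 10, 11, 16, 17, 18}
|A + A| = 23

|A + A| = 23


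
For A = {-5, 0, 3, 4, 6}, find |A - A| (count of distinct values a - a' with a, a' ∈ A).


A - A = {a - a' : a, a' ∈ A}; |A| = 5.
Bounds: 2|A|-1 ≤ |A - A| ≤ |A|² - |A| + 1, i.e. 9 ≤ |A - A| ≤ 21.
Note: 0 ∈ A - A always (from a - a). The set is symmetric: if d ∈ A - A then -d ∈ A - A.
Enumerate nonzero differences d = a - a' with a > a' (then include -d):
Positive differences: {1, 2, 3, 4, 5, 6, 8, 9, 11}
Full difference set: {0} ∪ (positive diffs) ∪ (negative diffs).
|A - A| = 1 + 2·9 = 19 (matches direct enumeration: 19).

|A - A| = 19


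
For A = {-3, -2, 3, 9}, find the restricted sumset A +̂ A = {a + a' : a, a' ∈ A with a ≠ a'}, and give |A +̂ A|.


Restricted sumset: A +̂ A = {a + a' : a ∈ A, a' ∈ A, a ≠ a'}.
Equivalently, take A + A and drop any sum 2a that is achievable ONLY as a + a for a ∈ A (i.e. sums representable only with equal summands).
Enumerate pairs (a, a') with a < a' (symmetric, so each unordered pair gives one sum; this covers all a ≠ a'):
  -3 + -2 = -5
  -3 + 3 = 0
  -3 + 9 = 6
  -2 + 3 = 1
  -2 + 9 = 7
  3 + 9 = 12
Collected distinct sums: {-5, 0, 1, 6, 7, 12}
|A +̂ A| = 6
(Reference bound: |A +̂ A| ≥ 2|A| - 3 for |A| ≥ 2, with |A| = 4 giving ≥ 5.)

|A +̂ A| = 6


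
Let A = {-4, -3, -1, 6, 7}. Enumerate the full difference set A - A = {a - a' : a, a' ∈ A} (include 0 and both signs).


A - A = {a - a' : a, a' ∈ A}.
Compute a - a' for each ordered pair (a, a'):
a = -4: -4--4=0, -4--3=-1, -4--1=-3, -4-6=-10, -4-7=-11
a = -3: -3--4=1, -3--3=0, -3--1=-2, -3-6=-9, -3-7=-10
a = -1: -1--4=3, -1--3=2, -1--1=0, -1-6=-7, -1-7=-8
a = 6: 6--4=10, 6--3=9, 6--1=7, 6-6=0, 6-7=-1
a = 7: 7--4=11, 7--3=10, 7--1=8, 7-6=1, 7-7=0
Collecting distinct values (and noting 0 appears from a-a):
A - A = {-11, -10, -9, -8, -7, -3, -2, -1, 0, 1, 2, 3, 7, 8, 9, 10, 11}
|A - A| = 17

A - A = {-11, -10, -9, -8, -7, -3, -2, -1, 0, 1, 2, 3, 7, 8, 9, 10, 11}


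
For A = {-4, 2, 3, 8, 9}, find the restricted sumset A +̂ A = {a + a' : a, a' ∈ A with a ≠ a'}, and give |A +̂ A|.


Restricted sumset: A +̂ A = {a + a' : a ∈ A, a' ∈ A, a ≠ a'}.
Equivalently, take A + A and drop any sum 2a that is achievable ONLY as a + a for a ∈ A (i.e. sums representable only with equal summands).
Enumerate pairs (a, a') with a < a' (symmetric, so each unordered pair gives one sum; this covers all a ≠ a'):
  -4 + 2 = -2
  -4 + 3 = -1
  -4 + 8 = 4
  -4 + 9 = 5
  2 + 3 = 5
  2 + 8 = 10
  2 + 9 = 11
  3 + 8 = 11
  3 + 9 = 12
  8 + 9 = 17
Collected distinct sums: {-2, -1, 4, 5, 10, 11, 12, 17}
|A +̂ A| = 8
(Reference bound: |A +̂ A| ≥ 2|A| - 3 for |A| ≥ 2, with |A| = 5 giving ≥ 7.)

|A +̂ A| = 8


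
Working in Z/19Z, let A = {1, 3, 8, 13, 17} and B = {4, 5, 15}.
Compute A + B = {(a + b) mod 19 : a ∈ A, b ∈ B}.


Work in Z/19Z: reduce every sum a + b modulo 19.
Enumerate all 15 pairs:
a = 1: 1+4=5, 1+5=6, 1+15=16
a = 3: 3+4=7, 3+5=8, 3+15=18
a = 8: 8+4=12, 8+5=13, 8+15=4
a = 13: 13+4=17, 13+5=18, 13+15=9
a = 17: 17+4=2, 17+5=3, 17+15=13
Distinct residues collected: {2, 3, 4, 5, 6, 7, 8, 9, 12, 13, 16, 17, 18}
|A + B| = 13 (out of 19 total residues).

A + B = {2, 3, 4, 5, 6, 7, 8, 9, 12, 13, 16, 17, 18}


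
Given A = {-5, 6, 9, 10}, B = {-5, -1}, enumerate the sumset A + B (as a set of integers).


A + B = {a + b : a ∈ A, b ∈ B}.
Enumerate all |A|·|B| = 4·2 = 8 pairs (a, b) and collect distinct sums.
a = -5: -5+-5=-10, -5+-1=-6
a = 6: 6+-5=1, 6+-1=5
a = 9: 9+-5=4, 9+-1=8
a = 10: 10+-5=5, 10+-1=9
Collecting distinct sums: A + B = {-10, -6, 1, 4, 5, 8, 9}
|A + B| = 7

A + B = {-10, -6, 1, 4, 5, 8, 9}


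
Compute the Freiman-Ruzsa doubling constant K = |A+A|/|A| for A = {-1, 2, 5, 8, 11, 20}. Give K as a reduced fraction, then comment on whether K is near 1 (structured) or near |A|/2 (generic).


|A| = 6.
Compute A + A by enumerating all 36 pairs.
A + A = {-2, 1, 4, 7, 10, 13, 16, 19, 22, 25, 28, 31, 40}, so |A + A| = 13.
K = |A + A| / |A| = 13/6 (already in lowest terms) ≈ 2.1667.
Reference: AP of size 6 gives K = 11/6 ≈ 1.8333; a fully generic set of size 6 gives K ≈ 3.5000.

|A| = 6, |A + A| = 13, K = 13/6.


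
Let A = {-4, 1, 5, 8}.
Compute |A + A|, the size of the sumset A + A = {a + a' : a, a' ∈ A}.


A + A = {a + a' : a, a' ∈ A}; |A| = 4.
General bounds: 2|A| - 1 ≤ |A + A| ≤ |A|(|A|+1)/2, i.e. 7 ≤ |A + A| ≤ 10.
Lower bound 2|A|-1 is attained iff A is an arithmetic progression.
Enumerate sums a + a' for a ≤ a' (symmetric, so this suffices):
a = -4: -4+-4=-8, -4+1=-3, -4+5=1, -4+8=4
a = 1: 1+1=2, 1+5=6, 1+8=9
a = 5: 5+5=10, 5+8=13
a = 8: 8+8=16
Distinct sums: {-8, -3, 1, 2, 4, 6, 9, 10, 13, 16}
|A + A| = 10

|A + A| = 10


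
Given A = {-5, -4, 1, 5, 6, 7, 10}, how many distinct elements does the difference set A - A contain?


A - A = {a - a' : a, a' ∈ A}; |A| = 7.
Bounds: 2|A|-1 ≤ |A - A| ≤ |A|² - |A| + 1, i.e. 13 ≤ |A - A| ≤ 43.
Note: 0 ∈ A - A always (from a - a). The set is symmetric: if d ∈ A - A then -d ∈ A - A.
Enumerate nonzero differences d = a - a' with a > a' (then include -d):
Positive differences: {1, 2, 3, 4, 5, 6, 9, 10, 11, 12, 14, 15}
Full difference set: {0} ∪ (positive diffs) ∪ (negative diffs).
|A - A| = 1 + 2·12 = 25 (matches direct enumeration: 25).

|A - A| = 25


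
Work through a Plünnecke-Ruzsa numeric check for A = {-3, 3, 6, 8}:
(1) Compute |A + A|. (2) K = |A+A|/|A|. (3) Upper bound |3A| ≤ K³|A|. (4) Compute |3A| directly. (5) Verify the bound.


|A| = 4.
Step 1: Compute A + A by enumerating all 16 pairs.
A + A = {-6, 0, 3, 5, 6, 9, 11, 12, 14, 16}, so |A + A| = 10.
Step 2: Doubling constant K = |A + A|/|A| = 10/4 = 10/4 ≈ 2.5000.
Step 3: Plünnecke-Ruzsa gives |3A| ≤ K³·|A| = (2.5000)³ · 4 ≈ 62.5000.
Step 4: Compute 3A = A + A + A directly by enumerating all triples (a,b,c) ∈ A³; |3A| = 19.
Step 5: Check 19 ≤ 62.5000? Yes ✓.

K = 10/4, Plünnecke-Ruzsa bound K³|A| ≈ 62.5000, |3A| = 19, inequality holds.


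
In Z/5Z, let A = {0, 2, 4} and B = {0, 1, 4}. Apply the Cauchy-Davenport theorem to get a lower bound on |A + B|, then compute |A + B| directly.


Cauchy-Davenport: |A + B| ≥ min(p, |A| + |B| - 1) for A, B nonempty in Z/pZ.
|A| = 3, |B| = 3, p = 5.
CD lower bound = min(5, 3 + 3 - 1) = min(5, 5) = 5.
Compute A + B mod 5 directly:
a = 0: 0+0=0, 0+1=1, 0+4=4
a = 2: 2+0=2, 2+1=3, 2+4=1
a = 4: 4+0=4, 4+1=0, 4+4=3
A + B = {0, 1, 2, 3, 4}, so |A + B| = 5.
Verify: 5 ≥ 5? Yes ✓.

CD lower bound = 5, actual |A + B| = 5.


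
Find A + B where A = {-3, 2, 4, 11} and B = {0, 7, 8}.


A + B = {a + b : a ∈ A, b ∈ B}.
Enumerate all |A|·|B| = 4·3 = 12 pairs (a, b) and collect distinct sums.
a = -3: -3+0=-3, -3+7=4, -3+8=5
a = 2: 2+0=2, 2+7=9, 2+8=10
a = 4: 4+0=4, 4+7=11, 4+8=12
a = 11: 11+0=11, 11+7=18, 11+8=19
Collecting distinct sums: A + B = {-3, 2, 4, 5, 9, 10, 11, 12, 18, 19}
|A + B| = 10

A + B = {-3, 2, 4, 5, 9, 10, 11, 12, 18, 19}


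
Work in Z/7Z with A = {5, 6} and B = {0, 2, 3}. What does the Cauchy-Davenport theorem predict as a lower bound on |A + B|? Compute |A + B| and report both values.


Cauchy-Davenport: |A + B| ≥ min(p, |A| + |B| - 1) for A, B nonempty in Z/pZ.
|A| = 2, |B| = 3, p = 7.
CD lower bound = min(7, 2 + 3 - 1) = min(7, 4) = 4.
Compute A + B mod 7 directly:
a = 5: 5+0=5, 5+2=0, 5+3=1
a = 6: 6+0=6, 6+2=1, 6+3=2
A + B = {0, 1, 2, 5, 6}, so |A + B| = 5.
Verify: 5 ≥ 4? Yes ✓.

CD lower bound = 4, actual |A + B| = 5.


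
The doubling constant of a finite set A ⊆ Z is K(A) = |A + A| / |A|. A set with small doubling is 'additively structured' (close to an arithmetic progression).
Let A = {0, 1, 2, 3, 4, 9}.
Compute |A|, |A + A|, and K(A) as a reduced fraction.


|A| = 6.
Compute A + A by enumerating all 36 pairs.
A + A = {0, 1, 2, 3, 4, 5, 6, 7, 8, 9, 10, 11, 12, 13, 18}, so |A + A| = 15.
K = |A + A| / |A| = 15/6 = 5/2 ≈ 2.5000.
Reference: AP of size 6 gives K = 11/6 ≈ 1.8333; a fully generic set of size 6 gives K ≈ 3.5000.

|A| = 6, |A + A| = 15, K = 15/6 = 5/2.


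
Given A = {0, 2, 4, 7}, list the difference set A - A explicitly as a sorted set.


A - A = {a - a' : a, a' ∈ A}.
Compute a - a' for each ordered pair (a, a'):
a = 0: 0-0=0, 0-2=-2, 0-4=-4, 0-7=-7
a = 2: 2-0=2, 2-2=0, 2-4=-2, 2-7=-5
a = 4: 4-0=4, 4-2=2, 4-4=0, 4-7=-3
a = 7: 7-0=7, 7-2=5, 7-4=3, 7-7=0
Collecting distinct values (and noting 0 appears from a-a):
A - A = {-7, -5, -4, -3, -2, 0, 2, 3, 4, 5, 7}
|A - A| = 11

A - A = {-7, -5, -4, -3, -2, 0, 2, 3, 4, 5, 7}


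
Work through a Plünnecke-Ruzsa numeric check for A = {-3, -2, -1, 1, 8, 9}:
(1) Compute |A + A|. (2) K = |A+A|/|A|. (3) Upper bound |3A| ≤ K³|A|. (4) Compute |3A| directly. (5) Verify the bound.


|A| = 6.
Step 1: Compute A + A by enumerating all 36 pairs.
A + A = {-6, -5, -4, -3, -2, -1, 0, 2, 5, 6, 7, 8, 9, 10, 16, 17, 18}, so |A + A| = 17.
Step 2: Doubling constant K = |A + A|/|A| = 17/6 = 17/6 ≈ 2.8333.
Step 3: Plünnecke-Ruzsa gives |3A| ≤ K³·|A| = (2.8333)³ · 6 ≈ 136.4722.
Step 4: Compute 3A = A + A + A directly by enumerating all triples (a,b,c) ∈ A³; |3A| = 32.
Step 5: Check 32 ≤ 136.4722? Yes ✓.

K = 17/6, Plünnecke-Ruzsa bound K³|A| ≈ 136.4722, |3A| = 32, inequality holds.


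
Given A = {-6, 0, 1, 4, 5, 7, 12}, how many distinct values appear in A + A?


A + A = {a + a' : a, a' ∈ A}; |A| = 7.
General bounds: 2|A| - 1 ≤ |A + A| ≤ |A|(|A|+1)/2, i.e. 13 ≤ |A + A| ≤ 28.
Lower bound 2|A|-1 is attained iff A is an arithmetic progression.
Enumerate sums a + a' for a ≤ a' (symmetric, so this suffices):
a = -6: -6+-6=-12, -6+0=-6, -6+1=-5, -6+4=-2, -6+5=-1, -6+7=1, -6+12=6
a = 0: 0+0=0, 0+1=1, 0+4=4, 0+5=5, 0+7=7, 0+12=12
a = 1: 1+1=2, 1+4=5, 1+5=6, 1+7=8, 1+12=13
a = 4: 4+4=8, 4+5=9, 4+7=11, 4+12=16
a = 5: 5+5=10, 5+7=12, 5+12=17
a = 7: 7+7=14, 7+12=19
a = 12: 12+12=24
Distinct sums: {-12, -6, -5, -2, -1, 0, 1, 2, 4, 5, 6, 7, 8, 9, 10, 11, 12, 13, 14, 16, 17, 19, 24}
|A + A| = 23

|A + A| = 23


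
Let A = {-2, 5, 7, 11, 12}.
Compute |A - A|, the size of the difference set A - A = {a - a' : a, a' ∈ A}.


A - A = {a - a' : a, a' ∈ A}; |A| = 5.
Bounds: 2|A|-1 ≤ |A - A| ≤ |A|² - |A| + 1, i.e. 9 ≤ |A - A| ≤ 21.
Note: 0 ∈ A - A always (from a - a). The set is symmetric: if d ∈ A - A then -d ∈ A - A.
Enumerate nonzero differences d = a - a' with a > a' (then include -d):
Positive differences: {1, 2, 4, 5, 6, 7, 9, 13, 14}
Full difference set: {0} ∪ (positive diffs) ∪ (negative diffs).
|A - A| = 1 + 2·9 = 19 (matches direct enumeration: 19).

|A - A| = 19


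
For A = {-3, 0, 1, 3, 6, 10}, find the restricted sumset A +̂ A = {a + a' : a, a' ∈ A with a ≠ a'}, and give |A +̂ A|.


Restricted sumset: A +̂ A = {a + a' : a ∈ A, a' ∈ A, a ≠ a'}.
Equivalently, take A + A and drop any sum 2a that is achievable ONLY as a + a for a ∈ A (i.e. sums representable only with equal summands).
Enumerate pairs (a, a') with a < a' (symmetric, so each unordered pair gives one sum; this covers all a ≠ a'):
  -3 + 0 = -3
  -3 + 1 = -2
  -3 + 3 = 0
  -3 + 6 = 3
  -3 + 10 = 7
  0 + 1 = 1
  0 + 3 = 3
  0 + 6 = 6
  0 + 10 = 10
  1 + 3 = 4
  1 + 6 = 7
  1 + 10 = 11
  3 + 6 = 9
  3 + 10 = 13
  6 + 10 = 16
Collected distinct sums: {-3, -2, 0, 1, 3, 4, 6, 7, 9, 10, 11, 13, 16}
|A +̂ A| = 13
(Reference bound: |A +̂ A| ≥ 2|A| - 3 for |A| ≥ 2, with |A| = 6 giving ≥ 9.)

|A +̂ A| = 13


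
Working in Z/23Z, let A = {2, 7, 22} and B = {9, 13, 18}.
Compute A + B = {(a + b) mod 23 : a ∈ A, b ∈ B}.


Work in Z/23Z: reduce every sum a + b modulo 23.
Enumerate all 9 pairs:
a = 2: 2+9=11, 2+13=15, 2+18=20
a = 7: 7+9=16, 7+13=20, 7+18=2
a = 22: 22+9=8, 22+13=12, 22+18=17
Distinct residues collected: {2, 8, 11, 12, 15, 16, 17, 20}
|A + B| = 8 (out of 23 total residues).

A + B = {2, 8, 11, 12, 15, 16, 17, 20}


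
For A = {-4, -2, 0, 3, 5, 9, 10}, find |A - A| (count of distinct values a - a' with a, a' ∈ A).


A - A = {a - a' : a, a' ∈ A}; |A| = 7.
Bounds: 2|A|-1 ≤ |A - A| ≤ |A|² - |A| + 1, i.e. 13 ≤ |A - A| ≤ 43.
Note: 0 ∈ A - A always (from a - a). The set is symmetric: if d ∈ A - A then -d ∈ A - A.
Enumerate nonzero differences d = a - a' with a > a' (then include -d):
Positive differences: {1, 2, 3, 4, 5, 6, 7, 9, 10, 11, 12, 13, 14}
Full difference set: {0} ∪ (positive diffs) ∪ (negative diffs).
|A - A| = 1 + 2·13 = 27 (matches direct enumeration: 27).

|A - A| = 27


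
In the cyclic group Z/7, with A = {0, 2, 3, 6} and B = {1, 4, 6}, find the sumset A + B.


Work in Z/7Z: reduce every sum a + b modulo 7.
Enumerate all 12 pairs:
a = 0: 0+1=1, 0+4=4, 0+6=6
a = 2: 2+1=3, 2+4=6, 2+6=1
a = 3: 3+1=4, 3+4=0, 3+6=2
a = 6: 6+1=0, 6+4=3, 6+6=5
Distinct residues collected: {0, 1, 2, 3, 4, 5, 6}
|A + B| = 7 (out of 7 total residues).

A + B = {0, 1, 2, 3, 4, 5, 6}


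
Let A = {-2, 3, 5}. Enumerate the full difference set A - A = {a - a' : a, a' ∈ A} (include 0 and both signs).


A - A = {a - a' : a, a' ∈ A}.
Compute a - a' for each ordered pair (a, a'):
a = -2: -2--2=0, -2-3=-5, -2-5=-7
a = 3: 3--2=5, 3-3=0, 3-5=-2
a = 5: 5--2=7, 5-3=2, 5-5=0
Collecting distinct values (and noting 0 appears from a-a):
A - A = {-7, -5, -2, 0, 2, 5, 7}
|A - A| = 7

A - A = {-7, -5, -2, 0, 2, 5, 7}


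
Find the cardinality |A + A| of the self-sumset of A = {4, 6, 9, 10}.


A + A = {a + a' : a, a' ∈ A}; |A| = 4.
General bounds: 2|A| - 1 ≤ |A + A| ≤ |A|(|A|+1)/2, i.e. 7 ≤ |A + A| ≤ 10.
Lower bound 2|A|-1 is attained iff A is an arithmetic progression.
Enumerate sums a + a' for a ≤ a' (symmetric, so this suffices):
a = 4: 4+4=8, 4+6=10, 4+9=13, 4+10=14
a = 6: 6+6=12, 6+9=15, 6+10=16
a = 9: 9+9=18, 9+10=19
a = 10: 10+10=20
Distinct sums: {8, 10, 12, 13, 14, 15, 16, 18, 19, 20}
|A + A| = 10

|A + A| = 10


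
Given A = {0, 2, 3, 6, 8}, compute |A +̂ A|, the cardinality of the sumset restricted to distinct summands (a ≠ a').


Restricted sumset: A +̂ A = {a + a' : a ∈ A, a' ∈ A, a ≠ a'}.
Equivalently, take A + A and drop any sum 2a that is achievable ONLY as a + a for a ∈ A (i.e. sums representable only with equal summands).
Enumerate pairs (a, a') with a < a' (symmetric, so each unordered pair gives one sum; this covers all a ≠ a'):
  0 + 2 = 2
  0 + 3 = 3
  0 + 6 = 6
  0 + 8 = 8
  2 + 3 = 5
  2 + 6 = 8
  2 + 8 = 10
  3 + 6 = 9
  3 + 8 = 11
  6 + 8 = 14
Collected distinct sums: {2, 3, 5, 6, 8, 9, 10, 11, 14}
|A +̂ A| = 9
(Reference bound: |A +̂ A| ≥ 2|A| - 3 for |A| ≥ 2, with |A| = 5 giving ≥ 7.)

|A +̂ A| = 9


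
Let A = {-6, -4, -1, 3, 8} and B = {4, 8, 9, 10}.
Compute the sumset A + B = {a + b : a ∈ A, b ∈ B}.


A + B = {a + b : a ∈ A, b ∈ B}.
Enumerate all |A|·|B| = 5·4 = 20 pairs (a, b) and collect distinct sums.
a = -6: -6+4=-2, -6+8=2, -6+9=3, -6+10=4
a = -4: -4+4=0, -4+8=4, -4+9=5, -4+10=6
a = -1: -1+4=3, -1+8=7, -1+9=8, -1+10=9
a = 3: 3+4=7, 3+8=11, 3+9=12, 3+10=13
a = 8: 8+4=12, 8+8=16, 8+9=17, 8+10=18
Collecting distinct sums: A + B = {-2, 0, 2, 3, 4, 5, 6, 7, 8, 9, 11, 12, 13, 16, 17, 18}
|A + B| = 16

A + B = {-2, 0, 2, 3, 4, 5, 6, 7, 8, 9, 11, 12, 13, 16, 17, 18}


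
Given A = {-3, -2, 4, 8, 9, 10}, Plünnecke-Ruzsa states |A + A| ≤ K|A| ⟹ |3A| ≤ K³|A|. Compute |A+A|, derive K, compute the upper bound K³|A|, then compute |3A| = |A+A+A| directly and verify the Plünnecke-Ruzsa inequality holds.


|A| = 6.
Step 1: Compute A + A by enumerating all 36 pairs.
A + A = {-6, -5, -4, 1, 2, 5, 6, 7, 8, 12, 13, 14, 16, 17, 18, 19, 20}, so |A + A| = 17.
Step 2: Doubling constant K = |A + A|/|A| = 17/6 = 17/6 ≈ 2.8333.
Step 3: Plünnecke-Ruzsa gives |3A| ≤ K³·|A| = (2.8333)³ · 6 ≈ 136.4722.
Step 4: Compute 3A = A + A + A directly by enumerating all triples (a,b,c) ∈ A³; |3A| = 33.
Step 5: Check 33 ≤ 136.4722? Yes ✓.

K = 17/6, Plünnecke-Ruzsa bound K³|A| ≈ 136.4722, |3A| = 33, inequality holds.


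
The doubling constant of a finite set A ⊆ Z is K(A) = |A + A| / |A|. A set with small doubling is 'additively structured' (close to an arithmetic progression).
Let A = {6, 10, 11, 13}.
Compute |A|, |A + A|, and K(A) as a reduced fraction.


|A| = 4.
Compute A + A by enumerating all 16 pairs.
A + A = {12, 16, 17, 19, 20, 21, 22, 23, 24, 26}, so |A + A| = 10.
K = |A + A| / |A| = 10/4 = 5/2 ≈ 2.5000.
Reference: AP of size 4 gives K = 7/4 ≈ 1.7500; a fully generic set of size 4 gives K ≈ 2.5000.

|A| = 4, |A + A| = 10, K = 10/4 = 5/2.


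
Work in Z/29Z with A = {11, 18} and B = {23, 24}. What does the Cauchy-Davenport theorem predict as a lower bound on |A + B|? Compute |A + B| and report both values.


Cauchy-Davenport: |A + B| ≥ min(p, |A| + |B| - 1) for A, B nonempty in Z/pZ.
|A| = 2, |B| = 2, p = 29.
CD lower bound = min(29, 2 + 2 - 1) = min(29, 3) = 3.
Compute A + B mod 29 directly:
a = 11: 11+23=5, 11+24=6
a = 18: 18+23=12, 18+24=13
A + B = {5, 6, 12, 13}, so |A + B| = 4.
Verify: 4 ≥ 3? Yes ✓.

CD lower bound = 3, actual |A + B| = 4.


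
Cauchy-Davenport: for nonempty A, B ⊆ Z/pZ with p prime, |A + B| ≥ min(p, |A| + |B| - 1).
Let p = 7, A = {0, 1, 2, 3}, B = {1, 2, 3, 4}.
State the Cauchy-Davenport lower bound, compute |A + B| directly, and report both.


Cauchy-Davenport: |A + B| ≥ min(p, |A| + |B| - 1) for A, B nonempty in Z/pZ.
|A| = 4, |B| = 4, p = 7.
CD lower bound = min(7, 4 + 4 - 1) = min(7, 7) = 7.
Compute A + B mod 7 directly:
a = 0: 0+1=1, 0+2=2, 0+3=3, 0+4=4
a = 1: 1+1=2, 1+2=3, 1+3=4, 1+4=5
a = 2: 2+1=3, 2+2=4, 2+3=5, 2+4=6
a = 3: 3+1=4, 3+2=5, 3+3=6, 3+4=0
A + B = {0, 1, 2, 3, 4, 5, 6}, so |A + B| = 7.
Verify: 7 ≥ 7? Yes ✓.

CD lower bound = 7, actual |A + B| = 7.


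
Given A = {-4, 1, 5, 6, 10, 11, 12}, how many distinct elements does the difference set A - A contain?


A - A = {a - a' : a, a' ∈ A}; |A| = 7.
Bounds: 2|A|-1 ≤ |A - A| ≤ |A|² - |A| + 1, i.e. 13 ≤ |A - A| ≤ 43.
Note: 0 ∈ A - A always (from a - a). The set is symmetric: if d ∈ A - A then -d ∈ A - A.
Enumerate nonzero differences d = a - a' with a > a' (then include -d):
Positive differences: {1, 2, 4, 5, 6, 7, 9, 10, 11, 14, 15, 16}
Full difference set: {0} ∪ (positive diffs) ∪ (negative diffs).
|A - A| = 1 + 2·12 = 25 (matches direct enumeration: 25).

|A - A| = 25


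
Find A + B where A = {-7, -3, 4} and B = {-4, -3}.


A + B = {a + b : a ∈ A, b ∈ B}.
Enumerate all |A|·|B| = 3·2 = 6 pairs (a, b) and collect distinct sums.
a = -7: -7+-4=-11, -7+-3=-10
a = -3: -3+-4=-7, -3+-3=-6
a = 4: 4+-4=0, 4+-3=1
Collecting distinct sums: A + B = {-11, -10, -7, -6, 0, 1}
|A + B| = 6

A + B = {-11, -10, -7, -6, 0, 1}


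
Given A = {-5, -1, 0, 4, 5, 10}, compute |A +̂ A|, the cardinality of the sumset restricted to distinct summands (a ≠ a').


Restricted sumset: A +̂ A = {a + a' : a ∈ A, a' ∈ A, a ≠ a'}.
Equivalently, take A + A and drop any sum 2a that is achievable ONLY as a + a for a ∈ A (i.e. sums representable only with equal summands).
Enumerate pairs (a, a') with a < a' (symmetric, so each unordered pair gives one sum; this covers all a ≠ a'):
  -5 + -1 = -6
  -5 + 0 = -5
  -5 + 4 = -1
  -5 + 5 = 0
  -5 + 10 = 5
  -1 + 0 = -1
  -1 + 4 = 3
  -1 + 5 = 4
  -1 + 10 = 9
  0 + 4 = 4
  0 + 5 = 5
  0 + 10 = 10
  4 + 5 = 9
  4 + 10 = 14
  5 + 10 = 15
Collected distinct sums: {-6, -5, -1, 0, 3, 4, 5, 9, 10, 14, 15}
|A +̂ A| = 11
(Reference bound: |A +̂ A| ≥ 2|A| - 3 for |A| ≥ 2, with |A| = 6 giving ≥ 9.)

|A +̂ A| = 11


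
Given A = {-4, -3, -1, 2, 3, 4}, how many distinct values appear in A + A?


A + A = {a + a' : a, a' ∈ A}; |A| = 6.
General bounds: 2|A| - 1 ≤ |A + A| ≤ |A|(|A|+1)/2, i.e. 11 ≤ |A + A| ≤ 21.
Lower bound 2|A|-1 is attained iff A is an arithmetic progression.
Enumerate sums a + a' for a ≤ a' (symmetric, so this suffices):
a = -4: -4+-4=-8, -4+-3=-7, -4+-1=-5, -4+2=-2, -4+3=-1, -4+4=0
a = -3: -3+-3=-6, -3+-1=-4, -3+2=-1, -3+3=0, -3+4=1
a = -1: -1+-1=-2, -1+2=1, -1+3=2, -1+4=3
a = 2: 2+2=4, 2+3=5, 2+4=6
a = 3: 3+3=6, 3+4=7
a = 4: 4+4=8
Distinct sums: {-8, -7, -6, -5, -4, -2, -1, 0, 1, 2, 3, 4, 5, 6, 7, 8}
|A + A| = 16

|A + A| = 16


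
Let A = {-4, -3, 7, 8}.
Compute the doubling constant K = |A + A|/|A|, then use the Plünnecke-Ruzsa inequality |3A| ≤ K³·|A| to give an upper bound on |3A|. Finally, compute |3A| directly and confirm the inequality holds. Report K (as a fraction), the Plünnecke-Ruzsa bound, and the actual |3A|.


|A| = 4.
Step 1: Compute A + A by enumerating all 16 pairs.
A + A = {-8, -7, -6, 3, 4, 5, 14, 15, 16}, so |A + A| = 9.
Step 2: Doubling constant K = |A + A|/|A| = 9/4 = 9/4 ≈ 2.2500.
Step 3: Plünnecke-Ruzsa gives |3A| ≤ K³·|A| = (2.2500)³ · 4 ≈ 45.5625.
Step 4: Compute 3A = A + A + A directly by enumerating all triples (a,b,c) ∈ A³; |3A| = 16.
Step 5: Check 16 ≤ 45.5625? Yes ✓.

K = 9/4, Plünnecke-Ruzsa bound K³|A| ≈ 45.5625, |3A| = 16, inequality holds.


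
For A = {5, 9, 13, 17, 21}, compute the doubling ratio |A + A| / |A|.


|A| = 5.
Compute A + A by enumerating all 25 pairs.
A + A = {10, 14, 18, 22, 26, 30, 34, 38, 42}, so |A + A| = 9.
K = |A + A| / |A| = 9/5 (already in lowest terms) ≈ 1.8000.
Reference: AP of size 5 gives K = 9/5 ≈ 1.8000; a fully generic set of size 5 gives K ≈ 3.0000.

|A| = 5, |A + A| = 9, K = 9/5.


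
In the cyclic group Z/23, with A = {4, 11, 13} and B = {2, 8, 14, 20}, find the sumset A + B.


Work in Z/23Z: reduce every sum a + b modulo 23.
Enumerate all 12 pairs:
a = 4: 4+2=6, 4+8=12, 4+14=18, 4+20=1
a = 11: 11+2=13, 11+8=19, 11+14=2, 11+20=8
a = 13: 13+2=15, 13+8=21, 13+14=4, 13+20=10
Distinct residues collected: {1, 2, 4, 6, 8, 10, 12, 13, 15, 18, 19, 21}
|A + B| = 12 (out of 23 total residues).

A + B = {1, 2, 4, 6, 8, 10, 12, 13, 15, 18, 19, 21}


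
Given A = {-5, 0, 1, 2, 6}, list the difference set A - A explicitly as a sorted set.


A - A = {a - a' : a, a' ∈ A}.
Compute a - a' for each ordered pair (a, a'):
a = -5: -5--5=0, -5-0=-5, -5-1=-6, -5-2=-7, -5-6=-11
a = 0: 0--5=5, 0-0=0, 0-1=-1, 0-2=-2, 0-6=-6
a = 1: 1--5=6, 1-0=1, 1-1=0, 1-2=-1, 1-6=-5
a = 2: 2--5=7, 2-0=2, 2-1=1, 2-2=0, 2-6=-4
a = 6: 6--5=11, 6-0=6, 6-1=5, 6-2=4, 6-6=0
Collecting distinct values (and noting 0 appears from a-a):
A - A = {-11, -7, -6, -5, -4, -2, -1, 0, 1, 2, 4, 5, 6, 7, 11}
|A - A| = 15

A - A = {-11, -7, -6, -5, -4, -2, -1, 0, 1, 2, 4, 5, 6, 7, 11}


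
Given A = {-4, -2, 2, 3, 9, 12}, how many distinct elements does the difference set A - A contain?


A - A = {a - a' : a, a' ∈ A}; |A| = 6.
Bounds: 2|A|-1 ≤ |A - A| ≤ |A|² - |A| + 1, i.e. 11 ≤ |A - A| ≤ 31.
Note: 0 ∈ A - A always (from a - a). The set is symmetric: if d ∈ A - A then -d ∈ A - A.
Enumerate nonzero differences d = a - a' with a > a' (then include -d):
Positive differences: {1, 2, 3, 4, 5, 6, 7, 9, 10, 11, 13, 14, 16}
Full difference set: {0} ∪ (positive diffs) ∪ (negative diffs).
|A - A| = 1 + 2·13 = 27 (matches direct enumeration: 27).

|A - A| = 27


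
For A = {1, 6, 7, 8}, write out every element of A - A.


A - A = {a - a' : a, a' ∈ A}.
Compute a - a' for each ordered pair (a, a'):
a = 1: 1-1=0, 1-6=-5, 1-7=-6, 1-8=-7
a = 6: 6-1=5, 6-6=0, 6-7=-1, 6-8=-2
a = 7: 7-1=6, 7-6=1, 7-7=0, 7-8=-1
a = 8: 8-1=7, 8-6=2, 8-7=1, 8-8=0
Collecting distinct values (and noting 0 appears from a-a):
A - A = {-7, -6, -5, -2, -1, 0, 1, 2, 5, 6, 7}
|A - A| = 11

A - A = {-7, -6, -5, -2, -1, 0, 1, 2, 5, 6, 7}


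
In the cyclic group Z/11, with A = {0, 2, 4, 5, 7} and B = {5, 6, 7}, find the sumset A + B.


Work in Z/11Z: reduce every sum a + b modulo 11.
Enumerate all 15 pairs:
a = 0: 0+5=5, 0+6=6, 0+7=7
a = 2: 2+5=7, 2+6=8, 2+7=9
a = 4: 4+5=9, 4+6=10, 4+7=0
a = 5: 5+5=10, 5+6=0, 5+7=1
a = 7: 7+5=1, 7+6=2, 7+7=3
Distinct residues collected: {0, 1, 2, 3, 5, 6, 7, 8, 9, 10}
|A + B| = 10 (out of 11 total residues).

A + B = {0, 1, 2, 3, 5, 6, 7, 8, 9, 10}


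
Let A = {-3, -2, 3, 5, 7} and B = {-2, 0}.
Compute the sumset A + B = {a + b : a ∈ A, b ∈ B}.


A + B = {a + b : a ∈ A, b ∈ B}.
Enumerate all |A|·|B| = 5·2 = 10 pairs (a, b) and collect distinct sums.
a = -3: -3+-2=-5, -3+0=-3
a = -2: -2+-2=-4, -2+0=-2
a = 3: 3+-2=1, 3+0=3
a = 5: 5+-2=3, 5+0=5
a = 7: 7+-2=5, 7+0=7
Collecting distinct sums: A + B = {-5, -4, -3, -2, 1, 3, 5, 7}
|A + B| = 8

A + B = {-5, -4, -3, -2, 1, 3, 5, 7}


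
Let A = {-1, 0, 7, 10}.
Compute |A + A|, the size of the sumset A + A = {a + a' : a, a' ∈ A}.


A + A = {a + a' : a, a' ∈ A}; |A| = 4.
General bounds: 2|A| - 1 ≤ |A + A| ≤ |A|(|A|+1)/2, i.e. 7 ≤ |A + A| ≤ 10.
Lower bound 2|A|-1 is attained iff A is an arithmetic progression.
Enumerate sums a + a' for a ≤ a' (symmetric, so this suffices):
a = -1: -1+-1=-2, -1+0=-1, -1+7=6, -1+10=9
a = 0: 0+0=0, 0+7=7, 0+10=10
a = 7: 7+7=14, 7+10=17
a = 10: 10+10=20
Distinct sums: {-2, -1, 0, 6, 7, 9, 10, 14, 17, 20}
|A + A| = 10

|A + A| = 10


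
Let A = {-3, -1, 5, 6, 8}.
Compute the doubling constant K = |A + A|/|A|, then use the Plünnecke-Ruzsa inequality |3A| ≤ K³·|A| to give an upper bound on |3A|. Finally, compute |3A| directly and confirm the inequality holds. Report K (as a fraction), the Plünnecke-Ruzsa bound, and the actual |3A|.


|A| = 5.
Step 1: Compute A + A by enumerating all 25 pairs.
A + A = {-6, -4, -2, 2, 3, 4, 5, 7, 10, 11, 12, 13, 14, 16}, so |A + A| = 14.
Step 2: Doubling constant K = |A + A|/|A| = 14/5 = 14/5 ≈ 2.8000.
Step 3: Plünnecke-Ruzsa gives |3A| ≤ K³·|A| = (2.8000)³ · 5 ≈ 109.7600.
Step 4: Compute 3A = A + A + A directly by enumerating all triples (a,b,c) ∈ A³; |3A| = 27.
Step 5: Check 27 ≤ 109.7600? Yes ✓.

K = 14/5, Plünnecke-Ruzsa bound K³|A| ≈ 109.7600, |3A| = 27, inequality holds.


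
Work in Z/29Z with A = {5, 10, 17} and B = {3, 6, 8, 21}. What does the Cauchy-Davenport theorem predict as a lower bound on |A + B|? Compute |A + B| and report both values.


Cauchy-Davenport: |A + B| ≥ min(p, |A| + |B| - 1) for A, B nonempty in Z/pZ.
|A| = 3, |B| = 4, p = 29.
CD lower bound = min(29, 3 + 4 - 1) = min(29, 6) = 6.
Compute A + B mod 29 directly:
a = 5: 5+3=8, 5+6=11, 5+8=13, 5+21=26
a = 10: 10+3=13, 10+6=16, 10+8=18, 10+21=2
a = 17: 17+3=20, 17+6=23, 17+8=25, 17+21=9
A + B = {2, 8, 9, 11, 13, 16, 18, 20, 23, 25, 26}, so |A + B| = 11.
Verify: 11 ≥ 6? Yes ✓.

CD lower bound = 6, actual |A + B| = 11.


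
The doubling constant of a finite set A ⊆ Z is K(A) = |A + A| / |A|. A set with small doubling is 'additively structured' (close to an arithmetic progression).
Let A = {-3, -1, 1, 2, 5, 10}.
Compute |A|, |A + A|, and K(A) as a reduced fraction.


|A| = 6.
Compute A + A by enumerating all 36 pairs.
A + A = {-6, -4, -2, -1, 0, 1, 2, 3, 4, 6, 7, 9, 10, 11, 12, 15, 20}, so |A + A| = 17.
K = |A + A| / |A| = 17/6 (already in lowest terms) ≈ 2.8333.
Reference: AP of size 6 gives K = 11/6 ≈ 1.8333; a fully generic set of size 6 gives K ≈ 3.5000.

|A| = 6, |A + A| = 17, K = 17/6.


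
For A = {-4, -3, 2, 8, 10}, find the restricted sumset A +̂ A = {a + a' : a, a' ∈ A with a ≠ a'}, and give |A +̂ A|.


Restricted sumset: A +̂ A = {a + a' : a ∈ A, a' ∈ A, a ≠ a'}.
Equivalently, take A + A and drop any sum 2a that is achievable ONLY as a + a for a ∈ A (i.e. sums representable only with equal summands).
Enumerate pairs (a, a') with a < a' (symmetric, so each unordered pair gives one sum; this covers all a ≠ a'):
  -4 + -3 = -7
  -4 + 2 = -2
  -4 + 8 = 4
  -4 + 10 = 6
  -3 + 2 = -1
  -3 + 8 = 5
  -3 + 10 = 7
  2 + 8 = 10
  2 + 10 = 12
  8 + 10 = 18
Collected distinct sums: {-7, -2, -1, 4, 5, 6, 7, 10, 12, 18}
|A +̂ A| = 10
(Reference bound: |A +̂ A| ≥ 2|A| - 3 for |A| ≥ 2, with |A| = 5 giving ≥ 7.)

|A +̂ A| = 10


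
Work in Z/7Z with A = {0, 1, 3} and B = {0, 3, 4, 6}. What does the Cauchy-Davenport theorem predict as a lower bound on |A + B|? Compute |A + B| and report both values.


Cauchy-Davenport: |A + B| ≥ min(p, |A| + |B| - 1) for A, B nonempty in Z/pZ.
|A| = 3, |B| = 4, p = 7.
CD lower bound = min(7, 3 + 4 - 1) = min(7, 6) = 6.
Compute A + B mod 7 directly:
a = 0: 0+0=0, 0+3=3, 0+4=4, 0+6=6
a = 1: 1+0=1, 1+3=4, 1+4=5, 1+6=0
a = 3: 3+0=3, 3+3=6, 3+4=0, 3+6=2
A + B = {0, 1, 2, 3, 4, 5, 6}, so |A + B| = 7.
Verify: 7 ≥ 6? Yes ✓.

CD lower bound = 6, actual |A + B| = 7.


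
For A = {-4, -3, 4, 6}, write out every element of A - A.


A - A = {a - a' : a, a' ∈ A}.
Compute a - a' for each ordered pair (a, a'):
a = -4: -4--4=0, -4--3=-1, -4-4=-8, -4-6=-10
a = -3: -3--4=1, -3--3=0, -3-4=-7, -3-6=-9
a = 4: 4--4=8, 4--3=7, 4-4=0, 4-6=-2
a = 6: 6--4=10, 6--3=9, 6-4=2, 6-6=0
Collecting distinct values (and noting 0 appears from a-a):
A - A = {-10, -9, -8, -7, -2, -1, 0, 1, 2, 7, 8, 9, 10}
|A - A| = 13

A - A = {-10, -9, -8, -7, -2, -1, 0, 1, 2, 7, 8, 9, 10}


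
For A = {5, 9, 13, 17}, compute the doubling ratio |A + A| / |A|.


|A| = 4.
Compute A + A by enumerating all 16 pairs.
A + A = {10, 14, 18, 22, 26, 30, 34}, so |A + A| = 7.
K = |A + A| / |A| = 7/4 (already in lowest terms) ≈ 1.7500.
Reference: AP of size 4 gives K = 7/4 ≈ 1.7500; a fully generic set of size 4 gives K ≈ 2.5000.

|A| = 4, |A + A| = 7, K = 7/4.


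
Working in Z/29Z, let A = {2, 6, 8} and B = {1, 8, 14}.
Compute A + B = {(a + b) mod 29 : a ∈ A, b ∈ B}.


Work in Z/29Z: reduce every sum a + b modulo 29.
Enumerate all 9 pairs:
a = 2: 2+1=3, 2+8=10, 2+14=16
a = 6: 6+1=7, 6+8=14, 6+14=20
a = 8: 8+1=9, 8+8=16, 8+14=22
Distinct residues collected: {3, 7, 9, 10, 14, 16, 20, 22}
|A + B| = 8 (out of 29 total residues).

A + B = {3, 7, 9, 10, 14, 16, 20, 22}


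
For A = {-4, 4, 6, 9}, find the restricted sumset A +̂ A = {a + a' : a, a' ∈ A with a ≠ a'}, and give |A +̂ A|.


Restricted sumset: A +̂ A = {a + a' : a ∈ A, a' ∈ A, a ≠ a'}.
Equivalently, take A + A and drop any sum 2a that is achievable ONLY as a + a for a ∈ A (i.e. sums representable only with equal summands).
Enumerate pairs (a, a') with a < a' (symmetric, so each unordered pair gives one sum; this covers all a ≠ a'):
  -4 + 4 = 0
  -4 + 6 = 2
  -4 + 9 = 5
  4 + 6 = 10
  4 + 9 = 13
  6 + 9 = 15
Collected distinct sums: {0, 2, 5, 10, 13, 15}
|A +̂ A| = 6
(Reference bound: |A +̂ A| ≥ 2|A| - 3 for |A| ≥ 2, with |A| = 4 giving ≥ 5.)

|A +̂ A| = 6


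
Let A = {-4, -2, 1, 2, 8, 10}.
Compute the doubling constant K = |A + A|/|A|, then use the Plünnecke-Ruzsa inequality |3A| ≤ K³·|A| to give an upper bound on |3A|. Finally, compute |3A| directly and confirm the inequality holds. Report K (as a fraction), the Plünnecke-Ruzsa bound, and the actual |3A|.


|A| = 6.
Step 1: Compute A + A by enumerating all 36 pairs.
A + A = {-8, -6, -4, -3, -2, -1, 0, 2, 3, 4, 6, 8, 9, 10, 11, 12, 16, 18, 20}, so |A + A| = 19.
Step 2: Doubling constant K = |A + A|/|A| = 19/6 = 19/6 ≈ 3.1667.
Step 3: Plünnecke-Ruzsa gives |3A| ≤ K³·|A| = (3.1667)³ · 6 ≈ 190.5278.
Step 4: Compute 3A = A + A + A directly by enumerating all triples (a,b,c) ∈ A³; |3A| = 36.
Step 5: Check 36 ≤ 190.5278? Yes ✓.

K = 19/6, Plünnecke-Ruzsa bound K³|A| ≈ 190.5278, |3A| = 36, inequality holds.


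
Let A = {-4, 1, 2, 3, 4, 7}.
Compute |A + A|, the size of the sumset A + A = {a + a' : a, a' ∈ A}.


A + A = {a + a' : a, a' ∈ A}; |A| = 6.
General bounds: 2|A| - 1 ≤ |A + A| ≤ |A|(|A|+1)/2, i.e. 11 ≤ |A + A| ≤ 21.
Lower bound 2|A|-1 is attained iff A is an arithmetic progression.
Enumerate sums a + a' for a ≤ a' (symmetric, so this suffices):
a = -4: -4+-4=-8, -4+1=-3, -4+2=-2, -4+3=-1, -4+4=0, -4+7=3
a = 1: 1+1=2, 1+2=3, 1+3=4, 1+4=5, 1+7=8
a = 2: 2+2=4, 2+3=5, 2+4=6, 2+7=9
a = 3: 3+3=6, 3+4=7, 3+7=10
a = 4: 4+4=8, 4+7=11
a = 7: 7+7=14
Distinct sums: {-8, -3, -2, -1, 0, 2, 3, 4, 5, 6, 7, 8, 9, 10, 11, 14}
|A + A| = 16

|A + A| = 16


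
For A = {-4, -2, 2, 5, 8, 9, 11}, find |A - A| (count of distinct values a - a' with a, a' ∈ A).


A - A = {a - a' : a, a' ∈ A}; |A| = 7.
Bounds: 2|A|-1 ≤ |A - A| ≤ |A|² - |A| + 1, i.e. 13 ≤ |A - A| ≤ 43.
Note: 0 ∈ A - A always (from a - a). The set is symmetric: if d ∈ A - A then -d ∈ A - A.
Enumerate nonzero differences d = a - a' with a > a' (then include -d):
Positive differences: {1, 2, 3, 4, 6, 7, 9, 10, 11, 12, 13, 15}
Full difference set: {0} ∪ (positive diffs) ∪ (negative diffs).
|A - A| = 1 + 2·12 = 25 (matches direct enumeration: 25).

|A - A| = 25


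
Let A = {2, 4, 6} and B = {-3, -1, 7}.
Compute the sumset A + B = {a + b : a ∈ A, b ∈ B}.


A + B = {a + b : a ∈ A, b ∈ B}.
Enumerate all |A|·|B| = 3·3 = 9 pairs (a, b) and collect distinct sums.
a = 2: 2+-3=-1, 2+-1=1, 2+7=9
a = 4: 4+-3=1, 4+-1=3, 4+7=11
a = 6: 6+-3=3, 6+-1=5, 6+7=13
Collecting distinct sums: A + B = {-1, 1, 3, 5, 9, 11, 13}
|A + B| = 7

A + B = {-1, 1, 3, 5, 9, 11, 13}


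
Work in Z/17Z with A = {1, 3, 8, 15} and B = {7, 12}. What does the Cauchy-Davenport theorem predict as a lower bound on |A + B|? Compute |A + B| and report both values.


Cauchy-Davenport: |A + B| ≥ min(p, |A| + |B| - 1) for A, B nonempty in Z/pZ.
|A| = 4, |B| = 2, p = 17.
CD lower bound = min(17, 4 + 2 - 1) = min(17, 5) = 5.
Compute A + B mod 17 directly:
a = 1: 1+7=8, 1+12=13
a = 3: 3+7=10, 3+12=15
a = 8: 8+7=15, 8+12=3
a = 15: 15+7=5, 15+12=10
A + B = {3, 5, 8, 10, 13, 15}, so |A + B| = 6.
Verify: 6 ≥ 5? Yes ✓.

CD lower bound = 5, actual |A + B| = 6.


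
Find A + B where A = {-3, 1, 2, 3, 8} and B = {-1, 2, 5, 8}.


A + B = {a + b : a ∈ A, b ∈ B}.
Enumerate all |A|·|B| = 5·4 = 20 pairs (a, b) and collect distinct sums.
a = -3: -3+-1=-4, -3+2=-1, -3+5=2, -3+8=5
a = 1: 1+-1=0, 1+2=3, 1+5=6, 1+8=9
a = 2: 2+-1=1, 2+2=4, 2+5=7, 2+8=10
a = 3: 3+-1=2, 3+2=5, 3+5=8, 3+8=11
a = 8: 8+-1=7, 8+2=10, 8+5=13, 8+8=16
Collecting distinct sums: A + B = {-4, -1, 0, 1, 2, 3, 4, 5, 6, 7, 8, 9, 10, 11, 13, 16}
|A + B| = 16

A + B = {-4, -1, 0, 1, 2, 3, 4, 5, 6, 7, 8, 9, 10, 11, 13, 16}


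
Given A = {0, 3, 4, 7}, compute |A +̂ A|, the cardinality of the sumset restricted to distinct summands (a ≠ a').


Restricted sumset: A +̂ A = {a + a' : a ∈ A, a' ∈ A, a ≠ a'}.
Equivalently, take A + A and drop any sum 2a that is achievable ONLY as a + a for a ∈ A (i.e. sums representable only with equal summands).
Enumerate pairs (a, a') with a < a' (symmetric, so each unordered pair gives one sum; this covers all a ≠ a'):
  0 + 3 = 3
  0 + 4 = 4
  0 + 7 = 7
  3 + 4 = 7
  3 + 7 = 10
  4 + 7 = 11
Collected distinct sums: {3, 4, 7, 10, 11}
|A +̂ A| = 5
(Reference bound: |A +̂ A| ≥ 2|A| - 3 for |A| ≥ 2, with |A| = 4 giving ≥ 5.)

|A +̂ A| = 5


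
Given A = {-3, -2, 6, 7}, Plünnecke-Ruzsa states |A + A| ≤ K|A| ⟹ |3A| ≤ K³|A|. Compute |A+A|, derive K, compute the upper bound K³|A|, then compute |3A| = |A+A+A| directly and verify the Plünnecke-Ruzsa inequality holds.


|A| = 4.
Step 1: Compute A + A by enumerating all 16 pairs.
A + A = {-6, -5, -4, 3, 4, 5, 12, 13, 14}, so |A + A| = 9.
Step 2: Doubling constant K = |A + A|/|A| = 9/4 = 9/4 ≈ 2.2500.
Step 3: Plünnecke-Ruzsa gives |3A| ≤ K³·|A| = (2.2500)³ · 4 ≈ 45.5625.
Step 4: Compute 3A = A + A + A directly by enumerating all triples (a,b,c) ∈ A³; |3A| = 16.
Step 5: Check 16 ≤ 45.5625? Yes ✓.

K = 9/4, Plünnecke-Ruzsa bound K³|A| ≈ 45.5625, |3A| = 16, inequality holds.


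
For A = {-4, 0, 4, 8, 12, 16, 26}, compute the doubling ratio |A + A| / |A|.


|A| = 7.
Compute A + A by enumerating all 49 pairs.
A + A = {-8, -4, 0, 4, 8, 12, 16, 20, 22, 24, 26, 28, 30, 32, 34, 38, 42, 52}, so |A + A| = 18.
K = |A + A| / |A| = 18/7 (already in lowest terms) ≈ 2.5714.
Reference: AP of size 7 gives K = 13/7 ≈ 1.8571; a fully generic set of size 7 gives K ≈ 4.0000.

|A| = 7, |A + A| = 18, K = 18/7.


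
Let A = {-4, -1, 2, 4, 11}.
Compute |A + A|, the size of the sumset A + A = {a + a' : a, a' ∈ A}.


A + A = {a + a' : a, a' ∈ A}; |A| = 5.
General bounds: 2|A| - 1 ≤ |A + A| ≤ |A|(|A|+1)/2, i.e. 9 ≤ |A + A| ≤ 15.
Lower bound 2|A|-1 is attained iff A is an arithmetic progression.
Enumerate sums a + a' for a ≤ a' (symmetric, so this suffices):
a = -4: -4+-4=-8, -4+-1=-5, -4+2=-2, -4+4=0, -4+11=7
a = -1: -1+-1=-2, -1+2=1, -1+4=3, -1+11=10
a = 2: 2+2=4, 2+4=6, 2+11=13
a = 4: 4+4=8, 4+11=15
a = 11: 11+11=22
Distinct sums: {-8, -5, -2, 0, 1, 3, 4, 6, 7, 8, 10, 13, 15, 22}
|A + A| = 14

|A + A| = 14


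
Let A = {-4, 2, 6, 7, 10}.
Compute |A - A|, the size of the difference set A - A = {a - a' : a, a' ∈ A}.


A - A = {a - a' : a, a' ∈ A}; |A| = 5.
Bounds: 2|A|-1 ≤ |A - A| ≤ |A|² - |A| + 1, i.e. 9 ≤ |A - A| ≤ 21.
Note: 0 ∈ A - A always (from a - a). The set is symmetric: if d ∈ A - A then -d ∈ A - A.
Enumerate nonzero differences d = a - a' with a > a' (then include -d):
Positive differences: {1, 3, 4, 5, 6, 8, 10, 11, 14}
Full difference set: {0} ∪ (positive diffs) ∪ (negative diffs).
|A - A| = 1 + 2·9 = 19 (matches direct enumeration: 19).

|A - A| = 19


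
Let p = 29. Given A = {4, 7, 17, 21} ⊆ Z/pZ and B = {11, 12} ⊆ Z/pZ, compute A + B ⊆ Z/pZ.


Work in Z/29Z: reduce every sum a + b modulo 29.
Enumerate all 8 pairs:
a = 4: 4+11=15, 4+12=16
a = 7: 7+11=18, 7+12=19
a = 17: 17+11=28, 17+12=0
a = 21: 21+11=3, 21+12=4
Distinct residues collected: {0, 3, 4, 15, 16, 18, 19, 28}
|A + B| = 8 (out of 29 total residues).

A + B = {0, 3, 4, 15, 16, 18, 19, 28}
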